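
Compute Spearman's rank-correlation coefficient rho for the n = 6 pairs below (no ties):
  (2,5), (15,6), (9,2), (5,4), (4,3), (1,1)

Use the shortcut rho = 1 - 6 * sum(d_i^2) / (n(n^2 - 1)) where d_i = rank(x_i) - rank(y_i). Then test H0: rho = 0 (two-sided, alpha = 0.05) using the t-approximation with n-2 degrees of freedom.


Step 1: Rank x and y separately (midranks; no ties here).
rank(x): 2->2, 15->6, 9->5, 5->4, 4->3, 1->1
rank(y): 5->5, 6->6, 2->2, 4->4, 3->3, 1->1
Step 2: d_i = R_x(i) - R_y(i); compute d_i^2.
  (2-5)^2=9, (6-6)^2=0, (5-2)^2=9, (4-4)^2=0, (3-3)^2=0, (1-1)^2=0
sum(d^2) = 18.
Step 3: rho = 1 - 6*18 / (6*(6^2 - 1)) = 1 - 108/210 = 0.485714.
Step 4: Under H0, t = rho * sqrt((n-2)/(1-rho^2)) = 1.1113 ~ t(4).
Step 5: Two-sided p-value from the t-distribution with 4 df = 0.328723.
Step 6: alpha = 0.05. fail to reject H0.

rho = 0.4857, p = 0.328723, fail to reject H0 at alpha = 0.05.


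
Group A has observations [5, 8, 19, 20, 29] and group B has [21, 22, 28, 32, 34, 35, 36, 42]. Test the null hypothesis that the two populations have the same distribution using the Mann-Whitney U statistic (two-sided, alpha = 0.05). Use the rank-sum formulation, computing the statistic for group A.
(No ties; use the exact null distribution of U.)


Step 1: Combine and sort all 13 observations; assign midranks.
sorted (value, group): (5,X), (8,X), (19,X), (20,X), (21,Y), (22,Y), (28,Y), (29,X), (32,Y), (34,Y), (35,Y), (36,Y), (42,Y)
ranks: 5->1, 8->2, 19->3, 20->4, 21->5, 22->6, 28->7, 29->8, 32->9, 34->10, 35->11, 36->12, 42->13
Step 2: Rank sum for X: R1 = 1 + 2 + 3 + 4 + 8 = 18.
Step 3: U_X = R1 - n1(n1+1)/2 = 18 - 5*6/2 = 18 - 15 = 3.
       U_Y = n1*n2 - U_X = 40 - 3 = 37.
Step 4: No ties, so the exact null distribution of U (based on enumerating the C(13,5) = 1287 equally likely rank assignments) gives the two-sided p-value.
Step 5: p-value = 0.010878; compare to alpha = 0.05. reject H0.

U_X = 3, p = 0.010878, reject H0 at alpha = 0.05.


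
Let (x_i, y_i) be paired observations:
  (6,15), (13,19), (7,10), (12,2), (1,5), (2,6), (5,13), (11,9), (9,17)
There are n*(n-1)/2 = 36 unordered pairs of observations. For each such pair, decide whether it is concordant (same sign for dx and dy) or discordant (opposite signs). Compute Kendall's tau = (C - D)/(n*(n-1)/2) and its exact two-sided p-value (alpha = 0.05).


Step 1: Enumerate the 36 unordered pairs (i,j) with i<j and classify each by sign(x_j-x_i) * sign(y_j-y_i).
  (1,2):dx=+7,dy=+4->C; (1,3):dx=+1,dy=-5->D; (1,4):dx=+6,dy=-13->D; (1,5):dx=-5,dy=-10->C
  (1,6):dx=-4,dy=-9->C; (1,7):dx=-1,dy=-2->C; (1,8):dx=+5,dy=-6->D; (1,9):dx=+3,dy=+2->C
  (2,3):dx=-6,dy=-9->C; (2,4):dx=-1,dy=-17->C; (2,5):dx=-12,dy=-14->C; (2,6):dx=-11,dy=-13->C
  (2,7):dx=-8,dy=-6->C; (2,8):dx=-2,dy=-10->C; (2,9):dx=-4,dy=-2->C; (3,4):dx=+5,dy=-8->D
  (3,5):dx=-6,dy=-5->C; (3,6):dx=-5,dy=-4->C; (3,7):dx=-2,dy=+3->D; (3,8):dx=+4,dy=-1->D
  (3,9):dx=+2,dy=+7->C; (4,5):dx=-11,dy=+3->D; (4,6):dx=-10,dy=+4->D; (4,7):dx=-7,dy=+11->D
  (4,8):dx=-1,dy=+7->D; (4,9):dx=-3,dy=+15->D; (5,6):dx=+1,dy=+1->C; (5,7):dx=+4,dy=+8->C
  (5,8):dx=+10,dy=+4->C; (5,9):dx=+8,dy=+12->C; (6,7):dx=+3,dy=+7->C; (6,8):dx=+9,dy=+3->C
  (6,9):dx=+7,dy=+11->C; (7,8):dx=+6,dy=-4->D; (7,9):dx=+4,dy=+4->C; (8,9):dx=-2,dy=+8->D
Step 2: C = 23, D = 13, total pairs = 36.
Step 3: tau = (C - D)/(n(n-1)/2) = (23 - 13)/36 = 0.277778.
Step 4: Exact two-sided p-value (enumerate n! = 362880 permutations of y under H0): p = 0.358488.
Step 5: alpha = 0.05. fail to reject H0.

tau_b = 0.2778 (C=23, D=13), p = 0.358488, fail to reject H0.


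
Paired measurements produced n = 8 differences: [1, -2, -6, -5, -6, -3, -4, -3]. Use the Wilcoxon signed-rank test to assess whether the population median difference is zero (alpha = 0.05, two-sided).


Step 1: Drop any zero differences (none here) and take |d_i|.
|d| = [1, 2, 6, 5, 6, 3, 4, 3]
Step 2: Midrank |d_i| (ties get averaged ranks).
ranks: |1|->1, |2|->2, |6|->7.5, |5|->6, |6|->7.5, |3|->3.5, |4|->5, |3|->3.5
Step 3: Attach original signs; sum ranks with positive sign and with negative sign.
W+ = 1 = 1
W- = 2 + 7.5 + 6 + 7.5 + 3.5 + 5 + 3.5 = 35
(Check: W+ + W- = 36 should equal n(n+1)/2 = 36.)
Step 4: Test statistic W = min(W+, W-) = 1.
Step 5: Ties in |d|, so use the tie-corrected normal approximation.
        E[W] = n(n+1)/4 = 8*9/4 = 18.
        Tie groups: |d|=3 (t=2), |d|=6 (t=2); sum(t^3 - t) = 12.
        Var[W] = n(n+1)(2n+1)/24 - sum(t^3-t)/48 = 1224/24 - 12/48 = 50.75.
        z = (W - E[W]) / sqrt(Var[W]) = (1 - 18) / 7.1239 = -2.3863.
        Two-sided p = 2*Phi(z) = 0.017017.
Step 6: alpha = 0.05. reject H0.

W+ = 1, W- = 35, W = min = 1, p = 0.017017, reject H0.


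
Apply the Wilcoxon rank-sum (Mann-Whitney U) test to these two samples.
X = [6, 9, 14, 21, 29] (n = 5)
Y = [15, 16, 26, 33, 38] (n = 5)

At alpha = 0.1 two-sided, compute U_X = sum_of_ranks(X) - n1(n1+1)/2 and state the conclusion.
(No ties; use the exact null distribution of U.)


Step 1: Combine and sort all 10 observations; assign midranks.
sorted (value, group): (6,X), (9,X), (14,X), (15,Y), (16,Y), (21,X), (26,Y), (29,X), (33,Y), (38,Y)
ranks: 6->1, 9->2, 14->3, 15->4, 16->5, 21->6, 26->7, 29->8, 33->9, 38->10
Step 2: Rank sum for X: R1 = 1 + 2 + 3 + 6 + 8 = 20.
Step 3: U_X = R1 - n1(n1+1)/2 = 20 - 5*6/2 = 20 - 15 = 5.
       U_Y = n1*n2 - U_X = 25 - 5 = 20.
Step 4: No ties, so the exact null distribution of U (based on enumerating the C(10,5) = 252 equally likely rank assignments) gives the two-sided p-value.
Step 5: p-value = 0.150794; compare to alpha = 0.1. fail to reject H0.

U_X = 5, p = 0.150794, fail to reject H0 at alpha = 0.1.


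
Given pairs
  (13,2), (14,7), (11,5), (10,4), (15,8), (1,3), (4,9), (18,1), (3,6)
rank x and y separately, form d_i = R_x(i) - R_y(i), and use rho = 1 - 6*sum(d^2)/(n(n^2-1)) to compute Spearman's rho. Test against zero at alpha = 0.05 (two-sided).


Step 1: Rank x and y separately (midranks; no ties here).
rank(x): 13->6, 14->7, 11->5, 10->4, 15->8, 1->1, 4->3, 18->9, 3->2
rank(y): 2->2, 7->7, 5->5, 4->4, 8->8, 3->3, 9->9, 1->1, 6->6
Step 2: d_i = R_x(i) - R_y(i); compute d_i^2.
  (6-2)^2=16, (7-7)^2=0, (5-5)^2=0, (4-4)^2=0, (8-8)^2=0, (1-3)^2=4, (3-9)^2=36, (9-1)^2=64, (2-6)^2=16
sum(d^2) = 136.
Step 3: rho = 1 - 6*136 / (9*(9^2 - 1)) = 1 - 816/720 = -0.133333.
Step 4: Under H0, t = rho * sqrt((n-2)/(1-rho^2)) = -0.3559 ~ t(7).
Step 5: Two-sided p-value from the t-distribution with 7 df = 0.732368.
Step 6: alpha = 0.05. fail to reject H0.

rho = -0.1333, p = 0.732368, fail to reject H0 at alpha = 0.05.


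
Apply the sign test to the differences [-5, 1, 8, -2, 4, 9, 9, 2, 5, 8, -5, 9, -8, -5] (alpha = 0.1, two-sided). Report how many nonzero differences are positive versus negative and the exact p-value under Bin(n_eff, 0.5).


Step 1: Discard zero differences. Original n = 14; n_eff = number of nonzero differences = 14.
Nonzero differences (with sign): -5, +1, +8, -2, +4, +9, +9, +2, +5, +8, -5, +9, -8, -5
Step 2: Count signs: positive = 9, negative = 5.
Step 3: Under H0: P(positive) = 0.5, so the number of positives S ~ Bin(14, 0.5).
Step 4: Two-sided exact p-value = sum of Bin(14,0.5) probabilities at or below the observed probability = 0.423950.
Step 5: alpha = 0.1. fail to reject H0.

n_eff = 14, pos = 9, neg = 5, p = 0.423950, fail to reject H0.


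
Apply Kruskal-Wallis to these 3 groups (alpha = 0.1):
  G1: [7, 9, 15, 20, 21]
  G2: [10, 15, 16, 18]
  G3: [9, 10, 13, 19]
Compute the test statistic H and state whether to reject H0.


Step 1: Combine all N = 13 observations and assign midranks.
sorted (value, group, rank): (7,G1,1), (9,G1,2.5), (9,G3,2.5), (10,G2,4.5), (10,G3,4.5), (13,G3,6), (15,G1,7.5), (15,G2,7.5), (16,G2,9), (18,G2,10), (19,G3,11), (20,G1,12), (21,G1,13)
Step 2: Sum ranks within each group.
R_1 = 36 (n_1 = 5)
R_2 = 31 (n_2 = 4)
R_3 = 24 (n_3 = 4)
Step 3: H = 12/(N(N+1)) * sum(R_i^2/n_i) - 3(N+1)
     = 12/(13*14) * (36^2/5 + 31^2/4 + 24^2/4) - 3*14
     = 0.065934 * 643.45 - 42
     = 0.425275.
Step 4: Ties present; correction factor C = 1 - 18/(13^3 - 13) = 0.991758. Corrected H = 0.425275 / 0.991758 = 0.428809.
Step 5: Under H0, H ~ chi^2(2); p-value = 0.807022.
Step 6: alpha = 0.1. fail to reject H0.

H = 0.4288, df = 2, p = 0.807022, fail to reject H0.


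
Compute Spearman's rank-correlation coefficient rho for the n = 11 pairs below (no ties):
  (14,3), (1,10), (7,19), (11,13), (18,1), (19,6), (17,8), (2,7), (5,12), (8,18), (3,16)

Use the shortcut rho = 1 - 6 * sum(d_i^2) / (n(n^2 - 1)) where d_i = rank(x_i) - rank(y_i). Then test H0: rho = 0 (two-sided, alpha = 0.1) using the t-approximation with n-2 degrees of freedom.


Step 1: Rank x and y separately (midranks; no ties here).
rank(x): 14->8, 1->1, 7->5, 11->7, 18->10, 19->11, 17->9, 2->2, 5->4, 8->6, 3->3
rank(y): 3->2, 10->6, 19->11, 13->8, 1->1, 6->3, 8->5, 7->4, 12->7, 18->10, 16->9
Step 2: d_i = R_x(i) - R_y(i); compute d_i^2.
  (8-2)^2=36, (1-6)^2=25, (5-11)^2=36, (7-8)^2=1, (10-1)^2=81, (11-3)^2=64, (9-5)^2=16, (2-4)^2=4, (4-7)^2=9, (6-10)^2=16, (3-9)^2=36
sum(d^2) = 324.
Step 3: rho = 1 - 6*324 / (11*(11^2 - 1)) = 1 - 1944/1320 = -0.472727.
Step 4: Under H0, t = rho * sqrt((n-2)/(1-rho^2)) = -1.6094 ~ t(9).
Step 5: Two-sided p-value from the t-distribution with 9 df = 0.141999.
Step 6: alpha = 0.1. fail to reject H0.

rho = -0.4727, p = 0.141999, fail to reject H0 at alpha = 0.1.


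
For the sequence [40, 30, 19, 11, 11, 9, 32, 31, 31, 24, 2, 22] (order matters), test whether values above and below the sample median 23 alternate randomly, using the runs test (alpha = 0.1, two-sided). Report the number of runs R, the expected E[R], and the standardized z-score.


Step 1: Compute median = 23; label A = above, B = below.
Labels in order: AABBBBAAAABB  (n_A = 6, n_B = 6)
Step 2: Count runs R = 4.
Step 3: Under H0 (random ordering), E[R] = 2*n_A*n_B/(n_A+n_B) + 1 = 2*6*6/12 + 1 = 7.0000.
        Var[R] = 2*n_A*n_B*(2*n_A*n_B - n_A - n_B) / ((n_A+n_B)^2 * (n_A+n_B-1)) = 4320/1584 = 2.7273.
        SD[R] = 1.6514.
Step 4: Continuity-corrected z = (R + 0.5 - E[R]) / SD[R] = (4 + 0.5 - 7.0000) / 1.6514 = -1.5138.
Step 5: Two-sided p-value via normal approximation = 2*(1 - Phi(|z|)) = 0.130070.
Step 6: alpha = 0.1. fail to reject H0.

R = 4, z = -1.5138, p = 0.130070, fail to reject H0.


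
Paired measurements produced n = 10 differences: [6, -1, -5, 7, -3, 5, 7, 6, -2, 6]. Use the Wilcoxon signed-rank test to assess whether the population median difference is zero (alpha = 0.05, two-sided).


Step 1: Drop any zero differences (none here) and take |d_i|.
|d| = [6, 1, 5, 7, 3, 5, 7, 6, 2, 6]
Step 2: Midrank |d_i| (ties get averaged ranks).
ranks: |6|->7, |1|->1, |5|->4.5, |7|->9.5, |3|->3, |5|->4.5, |7|->9.5, |6|->7, |2|->2, |6|->7
Step 3: Attach original signs; sum ranks with positive sign and with negative sign.
W+ = 7 + 9.5 + 4.5 + 9.5 + 7 + 7 = 44.5
W- = 1 + 4.5 + 3 + 2 = 10.5
(Check: W+ + W- = 55 should equal n(n+1)/2 = 55.)
Step 4: Test statistic W = min(W+, W-) = 10.5.
Step 5: Ties in |d|, so use the tie-corrected normal approximation.
        E[W] = n(n+1)/4 = 10*11/4 = 27.5.
        Tie groups: |d|=5 (t=2), |d|=6 (t=3), |d|=7 (t=2); sum(t^3 - t) = 36.
        Var[W] = n(n+1)(2n+1)/24 - sum(t^3-t)/48 = 2310/24 - 36/48 = 95.5.
        z = (W - E[W]) / sqrt(Var[W]) = (10.5 - 27.5) / 9.7724 = -1.7396.
        Two-sided p = 2*Phi(z) = 0.081931.
Step 6: alpha = 0.05. fail to reject H0.

W+ = 44.5, W- = 10.5, W = min = 10.5, p = 0.081931, fail to reject H0.


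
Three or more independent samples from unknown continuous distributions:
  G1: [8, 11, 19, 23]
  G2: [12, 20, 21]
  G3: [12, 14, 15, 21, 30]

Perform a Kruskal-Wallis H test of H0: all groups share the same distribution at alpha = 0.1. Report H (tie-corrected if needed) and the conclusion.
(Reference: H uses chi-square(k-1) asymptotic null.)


Step 1: Combine all N = 12 observations and assign midranks.
sorted (value, group, rank): (8,G1,1), (11,G1,2), (12,G2,3.5), (12,G3,3.5), (14,G3,5), (15,G3,6), (19,G1,7), (20,G2,8), (21,G2,9.5), (21,G3,9.5), (23,G1,11), (30,G3,12)
Step 2: Sum ranks within each group.
R_1 = 21 (n_1 = 4)
R_2 = 21 (n_2 = 3)
R_3 = 36 (n_3 = 5)
Step 3: H = 12/(N(N+1)) * sum(R_i^2/n_i) - 3(N+1)
     = 12/(12*13) * (21^2/4 + 21^2/3 + 36^2/5) - 3*13
     = 0.076923 * 516.45 - 39
     = 0.726923.
Step 4: Ties present; correction factor C = 1 - 12/(12^3 - 12) = 0.993007. Corrected H = 0.726923 / 0.993007 = 0.732042.
Step 5: Under H0, H ~ chi^2(2); p-value = 0.693488.
Step 6: alpha = 0.1. fail to reject H0.

H = 0.7320, df = 2, p = 0.693488, fail to reject H0.


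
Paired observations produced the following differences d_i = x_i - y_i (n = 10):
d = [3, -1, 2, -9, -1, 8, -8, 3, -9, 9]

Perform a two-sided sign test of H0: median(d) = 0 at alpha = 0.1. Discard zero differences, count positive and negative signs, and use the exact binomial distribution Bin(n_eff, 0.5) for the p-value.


Step 1: Discard zero differences. Original n = 10; n_eff = number of nonzero differences = 10.
Nonzero differences (with sign): +3, -1, +2, -9, -1, +8, -8, +3, -9, +9
Step 2: Count signs: positive = 5, negative = 5.
Step 3: Under H0: P(positive) = 0.5, so the number of positives S ~ Bin(10, 0.5).
Step 4: Two-sided exact p-value = sum of Bin(10,0.5) probabilities at or below the observed probability = 1.000000.
Step 5: alpha = 0.1. fail to reject H0.

n_eff = 10, pos = 5, neg = 5, p = 1.000000, fail to reject H0.


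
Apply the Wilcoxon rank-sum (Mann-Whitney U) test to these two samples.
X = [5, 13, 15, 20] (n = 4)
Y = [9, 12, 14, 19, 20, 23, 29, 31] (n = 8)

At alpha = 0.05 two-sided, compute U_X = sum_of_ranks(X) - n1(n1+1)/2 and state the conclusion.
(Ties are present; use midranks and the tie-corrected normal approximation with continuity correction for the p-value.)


Step 1: Combine and sort all 12 observations; assign midranks.
sorted (value, group): (5,X), (9,Y), (12,Y), (13,X), (14,Y), (15,X), (19,Y), (20,X), (20,Y), (23,Y), (29,Y), (31,Y)
ranks: 5->1, 9->2, 12->3, 13->4, 14->5, 15->6, 19->7, 20->8.5, 20->8.5, 23->10, 29->11, 31->12
Step 2: Rank sum for X: R1 = 1 + 4 + 6 + 8.5 = 19.5.
Step 3: U_X = R1 - n1(n1+1)/2 = 19.5 - 4*5/2 = 19.5 - 10 = 9.5.
       U_Y = n1*n2 - U_X = 32 - 9.5 = 22.5.
Step 4: Ties are present, so use the tie-corrected normal approximation (with continuity correction) for the p-value.
Step 5: p-value = 0.307332; compare to alpha = 0.05. fail to reject H0.

U_X = 9.5, p = 0.307332, fail to reject H0 at alpha = 0.05.


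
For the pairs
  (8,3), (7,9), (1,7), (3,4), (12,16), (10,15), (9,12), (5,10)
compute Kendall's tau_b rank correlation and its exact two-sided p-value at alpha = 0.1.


Step 1: Enumerate the 28 unordered pairs (i,j) with i<j and classify each by sign(x_j-x_i) * sign(y_j-y_i).
  (1,2):dx=-1,dy=+6->D; (1,3):dx=-7,dy=+4->D; (1,4):dx=-5,dy=+1->D; (1,5):dx=+4,dy=+13->C
  (1,6):dx=+2,dy=+12->C; (1,7):dx=+1,dy=+9->C; (1,8):dx=-3,dy=+7->D; (2,3):dx=-6,dy=-2->C
  (2,4):dx=-4,dy=-5->C; (2,5):dx=+5,dy=+7->C; (2,6):dx=+3,dy=+6->C; (2,7):dx=+2,dy=+3->C
  (2,8):dx=-2,dy=+1->D; (3,4):dx=+2,dy=-3->D; (3,5):dx=+11,dy=+9->C; (3,6):dx=+9,dy=+8->C
  (3,7):dx=+8,dy=+5->C; (3,8):dx=+4,dy=+3->C; (4,5):dx=+9,dy=+12->C; (4,6):dx=+7,dy=+11->C
  (4,7):dx=+6,dy=+8->C; (4,8):dx=+2,dy=+6->C; (5,6):dx=-2,dy=-1->C; (5,7):dx=-3,dy=-4->C
  (5,8):dx=-7,dy=-6->C; (6,7):dx=-1,dy=-3->C; (6,8):dx=-5,dy=-5->C; (7,8):dx=-4,dy=-2->C
Step 2: C = 22, D = 6, total pairs = 28.
Step 3: tau = (C - D)/(n(n-1)/2) = (22 - 6)/28 = 0.571429.
Step 4: Exact two-sided p-value (enumerate n! = 40320 permutations of y under H0): p = 0.061012.
Step 5: alpha = 0.1. reject H0.

tau_b = 0.5714 (C=22, D=6), p = 0.061012, reject H0.


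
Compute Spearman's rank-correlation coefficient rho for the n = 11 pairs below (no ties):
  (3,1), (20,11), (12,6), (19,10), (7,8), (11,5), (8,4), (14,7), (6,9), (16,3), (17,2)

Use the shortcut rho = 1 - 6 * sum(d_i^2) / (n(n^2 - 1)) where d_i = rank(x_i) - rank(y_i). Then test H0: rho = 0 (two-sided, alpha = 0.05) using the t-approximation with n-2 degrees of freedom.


Step 1: Rank x and y separately (midranks; no ties here).
rank(x): 3->1, 20->11, 12->6, 19->10, 7->3, 11->5, 8->4, 14->7, 6->2, 16->8, 17->9
rank(y): 1->1, 11->11, 6->6, 10->10, 8->8, 5->5, 4->4, 7->7, 9->9, 3->3, 2->2
Step 2: d_i = R_x(i) - R_y(i); compute d_i^2.
  (1-1)^2=0, (11-11)^2=0, (6-6)^2=0, (10-10)^2=0, (3-8)^2=25, (5-5)^2=0, (4-4)^2=0, (7-7)^2=0, (2-9)^2=49, (8-3)^2=25, (9-2)^2=49
sum(d^2) = 148.
Step 3: rho = 1 - 6*148 / (11*(11^2 - 1)) = 1 - 888/1320 = 0.327273.
Step 4: Under H0, t = rho * sqrt((n-2)/(1-rho^2)) = 1.0390 ~ t(9).
Step 5: Two-sided p-value from the t-distribution with 9 df = 0.325895.
Step 6: alpha = 0.05. fail to reject H0.

rho = 0.3273, p = 0.325895, fail to reject H0 at alpha = 0.05.


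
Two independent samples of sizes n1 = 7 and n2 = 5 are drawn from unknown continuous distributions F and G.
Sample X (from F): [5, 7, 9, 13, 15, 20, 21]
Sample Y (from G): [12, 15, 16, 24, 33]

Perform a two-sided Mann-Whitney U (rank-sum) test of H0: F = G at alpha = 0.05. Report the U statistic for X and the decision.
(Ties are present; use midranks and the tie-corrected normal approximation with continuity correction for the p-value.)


Step 1: Combine and sort all 12 observations; assign midranks.
sorted (value, group): (5,X), (7,X), (9,X), (12,Y), (13,X), (15,X), (15,Y), (16,Y), (20,X), (21,X), (24,Y), (33,Y)
ranks: 5->1, 7->2, 9->3, 12->4, 13->5, 15->6.5, 15->6.5, 16->8, 20->9, 21->10, 24->11, 33->12
Step 2: Rank sum for X: R1 = 1 + 2 + 3 + 5 + 6.5 + 9 + 10 = 36.5.
Step 3: U_X = R1 - n1(n1+1)/2 = 36.5 - 7*8/2 = 36.5 - 28 = 8.5.
       U_Y = n1*n2 - U_X = 35 - 8.5 = 26.5.
Step 4: Ties are present, so use the tie-corrected normal approximation (with continuity correction) for the p-value.
Step 5: p-value = 0.166721; compare to alpha = 0.05. fail to reject H0.

U_X = 8.5, p = 0.166721, fail to reject H0 at alpha = 0.05.


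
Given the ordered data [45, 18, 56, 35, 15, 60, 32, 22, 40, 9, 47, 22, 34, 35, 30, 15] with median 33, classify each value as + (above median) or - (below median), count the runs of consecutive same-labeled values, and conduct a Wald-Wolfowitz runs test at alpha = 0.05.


Step 1: Compute median = 33; label A = above, B = below.
Labels in order: ABAABABBABABAABB  (n_A = 8, n_B = 8)
Step 2: Count runs R = 12.
Step 3: Under H0 (random ordering), E[R] = 2*n_A*n_B/(n_A+n_B) + 1 = 2*8*8/16 + 1 = 9.0000.
        Var[R] = 2*n_A*n_B*(2*n_A*n_B - n_A - n_B) / ((n_A+n_B)^2 * (n_A+n_B-1)) = 14336/3840 = 3.7333.
        SD[R] = 1.9322.
Step 4: Continuity-corrected z = (R - 0.5 - E[R]) / SD[R] = (12 - 0.5 - 9.0000) / 1.9322 = 1.2939.
Step 5: Two-sided p-value via normal approximation = 2*(1 - Phi(|z|)) = 0.195709.
Step 6: alpha = 0.05. fail to reject H0.

R = 12, z = 1.2939, p = 0.195709, fail to reject H0.


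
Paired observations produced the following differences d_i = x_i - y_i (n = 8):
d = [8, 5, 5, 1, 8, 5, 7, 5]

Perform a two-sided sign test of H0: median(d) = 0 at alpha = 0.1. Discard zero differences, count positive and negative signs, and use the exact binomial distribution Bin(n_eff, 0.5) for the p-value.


Step 1: Discard zero differences. Original n = 8; n_eff = number of nonzero differences = 8.
Nonzero differences (with sign): +8, +5, +5, +1, +8, +5, +7, +5
Step 2: Count signs: positive = 8, negative = 0.
Step 3: Under H0: P(positive) = 0.5, so the number of positives S ~ Bin(8, 0.5).
Step 4: Two-sided exact p-value = sum of Bin(8,0.5) probabilities at or below the observed probability = 0.007812.
Step 5: alpha = 0.1. reject H0.

n_eff = 8, pos = 8, neg = 0, p = 0.007812, reject H0.


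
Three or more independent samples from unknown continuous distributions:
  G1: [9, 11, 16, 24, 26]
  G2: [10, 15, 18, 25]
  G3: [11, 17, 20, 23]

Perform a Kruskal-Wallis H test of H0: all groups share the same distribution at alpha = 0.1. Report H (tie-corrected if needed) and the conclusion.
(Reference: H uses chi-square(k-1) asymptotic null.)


Step 1: Combine all N = 13 observations and assign midranks.
sorted (value, group, rank): (9,G1,1), (10,G2,2), (11,G1,3.5), (11,G3,3.5), (15,G2,5), (16,G1,6), (17,G3,7), (18,G2,8), (20,G3,9), (23,G3,10), (24,G1,11), (25,G2,12), (26,G1,13)
Step 2: Sum ranks within each group.
R_1 = 34.5 (n_1 = 5)
R_2 = 27 (n_2 = 4)
R_3 = 29.5 (n_3 = 4)
Step 3: H = 12/(N(N+1)) * sum(R_i^2/n_i) - 3(N+1)
     = 12/(13*14) * (34.5^2/5 + 27^2/4 + 29.5^2/4) - 3*14
     = 0.065934 * 637.862 - 42
     = 0.056868.
Step 4: Ties present; correction factor C = 1 - 6/(13^3 - 13) = 0.997253. Corrected H = 0.056868 / 0.997253 = 0.057025.
Step 5: Under H0, H ~ chi^2(2); p-value = 0.971890.
Step 6: alpha = 0.1. fail to reject H0.

H = 0.0570, df = 2, p = 0.971890, fail to reject H0.


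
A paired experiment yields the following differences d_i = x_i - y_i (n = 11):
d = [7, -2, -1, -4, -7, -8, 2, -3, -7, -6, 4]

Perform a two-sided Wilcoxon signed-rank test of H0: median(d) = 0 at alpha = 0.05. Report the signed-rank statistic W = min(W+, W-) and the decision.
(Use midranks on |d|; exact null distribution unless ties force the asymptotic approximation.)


Step 1: Drop any zero differences (none here) and take |d_i|.
|d| = [7, 2, 1, 4, 7, 8, 2, 3, 7, 6, 4]
Step 2: Midrank |d_i| (ties get averaged ranks).
ranks: |7|->9, |2|->2.5, |1|->1, |4|->5.5, |7|->9, |8|->11, |2|->2.5, |3|->4, |7|->9, |6|->7, |4|->5.5
Step 3: Attach original signs; sum ranks with positive sign and with negative sign.
W+ = 9 + 2.5 + 5.5 = 17
W- = 2.5 + 1 + 5.5 + 9 + 11 + 4 + 9 + 7 = 49
(Check: W+ + W- = 66 should equal n(n+1)/2 = 66.)
Step 4: Test statistic W = min(W+, W-) = 17.
Step 5: Ties in |d|, so use the tie-corrected normal approximation.
        E[W] = n(n+1)/4 = 11*12/4 = 33.
        Tie groups: |d|=2 (t=2), |d|=4 (t=2), |d|=7 (t=3); sum(t^3 - t) = 36.
        Var[W] = n(n+1)(2n+1)/24 - sum(t^3-t)/48 = 3036/24 - 36/48 = 125.75.
        z = (W - E[W]) / sqrt(Var[W]) = (17 - 33) / 11.2138 = -1.4268.
        Two-sided p = 2*Phi(z) = 0.153635.
Step 6: alpha = 0.05. fail to reject H0.

W+ = 17, W- = 49, W = min = 17, p = 0.153635, fail to reject H0.


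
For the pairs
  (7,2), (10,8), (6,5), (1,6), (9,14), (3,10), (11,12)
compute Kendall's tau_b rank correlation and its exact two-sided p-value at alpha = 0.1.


Step 1: Enumerate the 21 unordered pairs (i,j) with i<j and classify each by sign(x_j-x_i) * sign(y_j-y_i).
  (1,2):dx=+3,dy=+6->C; (1,3):dx=-1,dy=+3->D; (1,4):dx=-6,dy=+4->D; (1,5):dx=+2,dy=+12->C
  (1,6):dx=-4,dy=+8->D; (1,7):dx=+4,dy=+10->C; (2,3):dx=-4,dy=-3->C; (2,4):dx=-9,dy=-2->C
  (2,5):dx=-1,dy=+6->D; (2,6):dx=-7,dy=+2->D; (2,7):dx=+1,dy=+4->C; (3,4):dx=-5,dy=+1->D
  (3,5):dx=+3,dy=+9->C; (3,6):dx=-3,dy=+5->D; (3,7):dx=+5,dy=+7->C; (4,5):dx=+8,dy=+8->C
  (4,6):dx=+2,dy=+4->C; (4,7):dx=+10,dy=+6->C; (5,6):dx=-6,dy=-4->C; (5,7):dx=+2,dy=-2->D
  (6,7):dx=+8,dy=+2->C
Step 2: C = 13, D = 8, total pairs = 21.
Step 3: tau = (C - D)/(n(n-1)/2) = (13 - 8)/21 = 0.238095.
Step 4: Exact two-sided p-value (enumerate n! = 5040 permutations of y under H0): p = 0.561905.
Step 5: alpha = 0.1. fail to reject H0.

tau_b = 0.2381 (C=13, D=8), p = 0.561905, fail to reject H0.


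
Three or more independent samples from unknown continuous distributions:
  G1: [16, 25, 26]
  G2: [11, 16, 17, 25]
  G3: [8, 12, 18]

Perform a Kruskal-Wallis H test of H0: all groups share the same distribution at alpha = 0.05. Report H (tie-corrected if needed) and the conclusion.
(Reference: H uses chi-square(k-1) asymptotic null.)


Step 1: Combine all N = 10 observations and assign midranks.
sorted (value, group, rank): (8,G3,1), (11,G2,2), (12,G3,3), (16,G1,4.5), (16,G2,4.5), (17,G2,6), (18,G3,7), (25,G1,8.5), (25,G2,8.5), (26,G1,10)
Step 2: Sum ranks within each group.
R_1 = 23 (n_1 = 3)
R_2 = 21 (n_2 = 4)
R_3 = 11 (n_3 = 3)
Step 3: H = 12/(N(N+1)) * sum(R_i^2/n_i) - 3(N+1)
     = 12/(10*11) * (23^2/3 + 21^2/4 + 11^2/3) - 3*11
     = 0.109091 * 326.917 - 33
     = 2.663636.
Step 4: Ties present; correction factor C = 1 - 12/(10^3 - 10) = 0.987879. Corrected H = 2.663636 / 0.987879 = 2.696319.
Step 5: Under H0, H ~ chi^2(2); p-value = 0.259718.
Step 6: alpha = 0.05. fail to reject H0.

H = 2.6963, df = 2, p = 0.259718, fail to reject H0.


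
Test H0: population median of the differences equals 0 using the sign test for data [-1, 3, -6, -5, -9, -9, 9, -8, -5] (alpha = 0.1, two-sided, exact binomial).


Step 1: Discard zero differences. Original n = 9; n_eff = number of nonzero differences = 9.
Nonzero differences (with sign): -1, +3, -6, -5, -9, -9, +9, -8, -5
Step 2: Count signs: positive = 2, negative = 7.
Step 3: Under H0: P(positive) = 0.5, so the number of positives S ~ Bin(9, 0.5).
Step 4: Two-sided exact p-value = sum of Bin(9,0.5) probabilities at or below the observed probability = 0.179688.
Step 5: alpha = 0.1. fail to reject H0.

n_eff = 9, pos = 2, neg = 7, p = 0.179688, fail to reject H0.


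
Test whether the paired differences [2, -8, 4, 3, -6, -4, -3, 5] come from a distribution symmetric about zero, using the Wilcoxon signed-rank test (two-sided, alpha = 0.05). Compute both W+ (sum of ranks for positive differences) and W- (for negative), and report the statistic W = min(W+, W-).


Step 1: Drop any zero differences (none here) and take |d_i|.
|d| = [2, 8, 4, 3, 6, 4, 3, 5]
Step 2: Midrank |d_i| (ties get averaged ranks).
ranks: |2|->1, |8|->8, |4|->4.5, |3|->2.5, |6|->7, |4|->4.5, |3|->2.5, |5|->6
Step 3: Attach original signs; sum ranks with positive sign and with negative sign.
W+ = 1 + 4.5 + 2.5 + 6 = 14
W- = 8 + 7 + 4.5 + 2.5 = 22
(Check: W+ + W- = 36 should equal n(n+1)/2 = 36.)
Step 4: Test statistic W = min(W+, W-) = 14.
Step 5: Ties in |d|, so use the tie-corrected normal approximation.
        E[W] = n(n+1)/4 = 8*9/4 = 18.
        Tie groups: |d|=3 (t=2), |d|=4 (t=2); sum(t^3 - t) = 12.
        Var[W] = n(n+1)(2n+1)/24 - sum(t^3-t)/48 = 1224/24 - 12/48 = 50.75.
        z = (W - E[W]) / sqrt(Var[W]) = (14 - 18) / 7.1239 = -0.5615.
        Two-sided p = 2*Phi(z) = 0.574464.
Step 6: alpha = 0.05. fail to reject H0.

W+ = 14, W- = 22, W = min = 14, p = 0.574464, fail to reject H0.


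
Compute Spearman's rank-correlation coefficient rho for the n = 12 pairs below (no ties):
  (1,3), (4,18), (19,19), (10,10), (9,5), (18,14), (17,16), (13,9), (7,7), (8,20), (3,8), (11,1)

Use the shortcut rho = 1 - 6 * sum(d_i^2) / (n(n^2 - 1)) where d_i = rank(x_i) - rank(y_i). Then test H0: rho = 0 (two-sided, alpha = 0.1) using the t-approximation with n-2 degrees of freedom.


Step 1: Rank x and y separately (midranks; no ties here).
rank(x): 1->1, 4->3, 19->12, 10->7, 9->6, 18->11, 17->10, 13->9, 7->4, 8->5, 3->2, 11->8
rank(y): 3->2, 18->10, 19->11, 10->7, 5->3, 14->8, 16->9, 9->6, 7->4, 20->12, 8->5, 1->1
Step 2: d_i = R_x(i) - R_y(i); compute d_i^2.
  (1-2)^2=1, (3-10)^2=49, (12-11)^2=1, (7-7)^2=0, (6-3)^2=9, (11-8)^2=9, (10-9)^2=1, (9-6)^2=9, (4-4)^2=0, (5-12)^2=49, (2-5)^2=9, (8-1)^2=49
sum(d^2) = 186.
Step 3: rho = 1 - 6*186 / (12*(12^2 - 1)) = 1 - 1116/1716 = 0.349650.
Step 4: Under H0, t = rho * sqrt((n-2)/(1-rho^2)) = 1.1802 ~ t(10).
Step 5: Two-sided p-value from the t-distribution with 10 df = 0.265239.
Step 6: alpha = 0.1. fail to reject H0.

rho = 0.3497, p = 0.265239, fail to reject H0 at alpha = 0.1.


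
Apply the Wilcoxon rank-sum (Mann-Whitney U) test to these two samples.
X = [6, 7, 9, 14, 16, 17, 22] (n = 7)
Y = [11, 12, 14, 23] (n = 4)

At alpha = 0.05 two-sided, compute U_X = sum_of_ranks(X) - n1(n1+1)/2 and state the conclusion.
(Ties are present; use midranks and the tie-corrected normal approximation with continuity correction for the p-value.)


Step 1: Combine and sort all 11 observations; assign midranks.
sorted (value, group): (6,X), (7,X), (9,X), (11,Y), (12,Y), (14,X), (14,Y), (16,X), (17,X), (22,X), (23,Y)
ranks: 6->1, 7->2, 9->3, 11->4, 12->5, 14->6.5, 14->6.5, 16->8, 17->9, 22->10, 23->11
Step 2: Rank sum for X: R1 = 1 + 2 + 3 + 6.5 + 8 + 9 + 10 = 39.5.
Step 3: U_X = R1 - n1(n1+1)/2 = 39.5 - 7*8/2 = 39.5 - 28 = 11.5.
       U_Y = n1*n2 - U_X = 28 - 11.5 = 16.5.
Step 4: Ties are present, so use the tie-corrected normal approximation (with continuity correction) for the p-value.
Step 5: p-value = 0.704817; compare to alpha = 0.05. fail to reject H0.

U_X = 11.5, p = 0.704817, fail to reject H0 at alpha = 0.05.


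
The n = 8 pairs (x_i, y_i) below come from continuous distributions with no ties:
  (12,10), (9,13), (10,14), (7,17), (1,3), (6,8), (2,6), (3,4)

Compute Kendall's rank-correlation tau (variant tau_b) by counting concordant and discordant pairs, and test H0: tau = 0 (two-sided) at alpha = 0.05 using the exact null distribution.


Step 1: Enumerate the 28 unordered pairs (i,j) with i<j and classify each by sign(x_j-x_i) * sign(y_j-y_i).
  (1,2):dx=-3,dy=+3->D; (1,3):dx=-2,dy=+4->D; (1,4):dx=-5,dy=+7->D; (1,5):dx=-11,dy=-7->C
  (1,6):dx=-6,dy=-2->C; (1,7):dx=-10,dy=-4->C; (1,8):dx=-9,dy=-6->C; (2,3):dx=+1,dy=+1->C
  (2,4):dx=-2,dy=+4->D; (2,5):dx=-8,dy=-10->C; (2,6):dx=-3,dy=-5->C; (2,7):dx=-7,dy=-7->C
  (2,8):dx=-6,dy=-9->C; (3,4):dx=-3,dy=+3->D; (3,5):dx=-9,dy=-11->C; (3,6):dx=-4,dy=-6->C
  (3,7):dx=-8,dy=-8->C; (3,8):dx=-7,dy=-10->C; (4,5):dx=-6,dy=-14->C; (4,6):dx=-1,dy=-9->C
  (4,7):dx=-5,dy=-11->C; (4,8):dx=-4,dy=-13->C; (5,6):dx=+5,dy=+5->C; (5,7):dx=+1,dy=+3->C
  (5,8):dx=+2,dy=+1->C; (6,7):dx=-4,dy=-2->C; (6,8):dx=-3,dy=-4->C; (7,8):dx=+1,dy=-2->D
Step 2: C = 22, D = 6, total pairs = 28.
Step 3: tau = (C - D)/(n(n-1)/2) = (22 - 6)/28 = 0.571429.
Step 4: Exact two-sided p-value (enumerate n! = 40320 permutations of y under H0): p = 0.061012.
Step 5: alpha = 0.05. fail to reject H0.

tau_b = 0.5714 (C=22, D=6), p = 0.061012, fail to reject H0.


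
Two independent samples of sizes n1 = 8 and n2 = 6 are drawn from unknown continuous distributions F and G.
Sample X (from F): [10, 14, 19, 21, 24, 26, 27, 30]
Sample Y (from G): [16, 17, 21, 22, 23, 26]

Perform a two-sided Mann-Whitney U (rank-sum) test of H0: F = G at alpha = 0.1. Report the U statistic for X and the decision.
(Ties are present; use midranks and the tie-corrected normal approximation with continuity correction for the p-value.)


Step 1: Combine and sort all 14 observations; assign midranks.
sorted (value, group): (10,X), (14,X), (16,Y), (17,Y), (19,X), (21,X), (21,Y), (22,Y), (23,Y), (24,X), (26,X), (26,Y), (27,X), (30,X)
ranks: 10->1, 14->2, 16->3, 17->4, 19->5, 21->6.5, 21->6.5, 22->8, 23->9, 24->10, 26->11.5, 26->11.5, 27->13, 30->14
Step 2: Rank sum for X: R1 = 1 + 2 + 5 + 6.5 + 10 + 11.5 + 13 + 14 = 63.
Step 3: U_X = R1 - n1(n1+1)/2 = 63 - 8*9/2 = 63 - 36 = 27.
       U_Y = n1*n2 - U_X = 48 - 27 = 21.
Step 4: Ties are present, so use the tie-corrected normal approximation (with continuity correction) for the p-value.
Step 5: p-value = 0.746347; compare to alpha = 0.1. fail to reject H0.

U_X = 27, p = 0.746347, fail to reject H0 at alpha = 0.1.


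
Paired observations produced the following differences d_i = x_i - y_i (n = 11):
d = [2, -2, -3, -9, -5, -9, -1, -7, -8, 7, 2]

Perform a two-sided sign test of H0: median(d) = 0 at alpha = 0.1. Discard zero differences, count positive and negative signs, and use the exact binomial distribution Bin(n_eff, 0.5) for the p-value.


Step 1: Discard zero differences. Original n = 11; n_eff = number of nonzero differences = 11.
Nonzero differences (with sign): +2, -2, -3, -9, -5, -9, -1, -7, -8, +7, +2
Step 2: Count signs: positive = 3, negative = 8.
Step 3: Under H0: P(positive) = 0.5, so the number of positives S ~ Bin(11, 0.5).
Step 4: Two-sided exact p-value = sum of Bin(11,0.5) probabilities at or below the observed probability = 0.226562.
Step 5: alpha = 0.1. fail to reject H0.

n_eff = 11, pos = 3, neg = 8, p = 0.226562, fail to reject H0.


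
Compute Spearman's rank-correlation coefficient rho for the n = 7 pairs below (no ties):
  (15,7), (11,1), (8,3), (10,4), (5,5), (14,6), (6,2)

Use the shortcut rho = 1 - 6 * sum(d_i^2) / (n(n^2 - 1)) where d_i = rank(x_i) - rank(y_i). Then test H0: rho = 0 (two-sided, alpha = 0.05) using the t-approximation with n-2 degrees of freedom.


Step 1: Rank x and y separately (midranks; no ties here).
rank(x): 15->7, 11->5, 8->3, 10->4, 5->1, 14->6, 6->2
rank(y): 7->7, 1->1, 3->3, 4->4, 5->5, 6->6, 2->2
Step 2: d_i = R_x(i) - R_y(i); compute d_i^2.
  (7-7)^2=0, (5-1)^2=16, (3-3)^2=0, (4-4)^2=0, (1-5)^2=16, (6-6)^2=0, (2-2)^2=0
sum(d^2) = 32.
Step 3: rho = 1 - 6*32 / (7*(7^2 - 1)) = 1 - 192/336 = 0.428571.
Step 4: Under H0, t = rho * sqrt((n-2)/(1-rho^2)) = 1.0607 ~ t(5).
Step 5: Two-sided p-value from the t-distribution with 5 df = 0.337368.
Step 6: alpha = 0.05. fail to reject H0.

rho = 0.4286, p = 0.337368, fail to reject H0 at alpha = 0.05.


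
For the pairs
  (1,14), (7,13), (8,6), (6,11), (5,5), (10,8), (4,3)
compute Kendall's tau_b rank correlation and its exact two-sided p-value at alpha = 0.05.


Step 1: Enumerate the 21 unordered pairs (i,j) with i<j and classify each by sign(x_j-x_i) * sign(y_j-y_i).
  (1,2):dx=+6,dy=-1->D; (1,3):dx=+7,dy=-8->D; (1,4):dx=+5,dy=-3->D; (1,5):dx=+4,dy=-9->D
  (1,6):dx=+9,dy=-6->D; (1,7):dx=+3,dy=-11->D; (2,3):dx=+1,dy=-7->D; (2,4):dx=-1,dy=-2->C
  (2,5):dx=-2,dy=-8->C; (2,6):dx=+3,dy=-5->D; (2,7):dx=-3,dy=-10->C; (3,4):dx=-2,dy=+5->D
  (3,5):dx=-3,dy=-1->C; (3,6):dx=+2,dy=+2->C; (3,7):dx=-4,dy=-3->C; (4,5):dx=-1,dy=-6->C
  (4,6):dx=+4,dy=-3->D; (4,7):dx=-2,dy=-8->C; (5,6):dx=+5,dy=+3->C; (5,7):dx=-1,dy=-2->C
  (6,7):dx=-6,dy=-5->C
Step 2: C = 11, D = 10, total pairs = 21.
Step 3: tau = (C - D)/(n(n-1)/2) = (11 - 10)/21 = 0.047619.
Step 4: Exact two-sided p-value (enumerate n! = 5040 permutations of y under H0): p = 1.000000.
Step 5: alpha = 0.05. fail to reject H0.

tau_b = 0.0476 (C=11, D=10), p = 1.000000, fail to reject H0.


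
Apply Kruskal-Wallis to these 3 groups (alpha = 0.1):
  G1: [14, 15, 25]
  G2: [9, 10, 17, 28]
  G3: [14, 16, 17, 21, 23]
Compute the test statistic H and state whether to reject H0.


Step 1: Combine all N = 12 observations and assign midranks.
sorted (value, group, rank): (9,G2,1), (10,G2,2), (14,G1,3.5), (14,G3,3.5), (15,G1,5), (16,G3,6), (17,G2,7.5), (17,G3,7.5), (21,G3,9), (23,G3,10), (25,G1,11), (28,G2,12)
Step 2: Sum ranks within each group.
R_1 = 19.5 (n_1 = 3)
R_2 = 22.5 (n_2 = 4)
R_3 = 36 (n_3 = 5)
Step 3: H = 12/(N(N+1)) * sum(R_i^2/n_i) - 3(N+1)
     = 12/(12*13) * (19.5^2/3 + 22.5^2/4 + 36^2/5) - 3*13
     = 0.076923 * 512.513 - 39
     = 0.424038.
Step 4: Ties present; correction factor C = 1 - 12/(12^3 - 12) = 0.993007. Corrected H = 0.424038 / 0.993007 = 0.427025.
Step 5: Under H0, H ~ chi^2(2); p-value = 0.807742.
Step 6: alpha = 0.1. fail to reject H0.

H = 0.4270, df = 2, p = 0.807742, fail to reject H0.


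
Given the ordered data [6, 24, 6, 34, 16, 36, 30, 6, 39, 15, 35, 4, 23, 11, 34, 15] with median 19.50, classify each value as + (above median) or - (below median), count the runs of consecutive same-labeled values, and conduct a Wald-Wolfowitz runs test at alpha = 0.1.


Step 1: Compute median = 19.50; label A = above, B = below.
Labels in order: BABABAABABABABAB  (n_A = 8, n_B = 8)
Step 2: Count runs R = 15.
Step 3: Under H0 (random ordering), E[R] = 2*n_A*n_B/(n_A+n_B) + 1 = 2*8*8/16 + 1 = 9.0000.
        Var[R] = 2*n_A*n_B*(2*n_A*n_B - n_A - n_B) / ((n_A+n_B)^2 * (n_A+n_B-1)) = 14336/3840 = 3.7333.
        SD[R] = 1.9322.
Step 4: Continuity-corrected z = (R - 0.5 - E[R]) / SD[R] = (15 - 0.5 - 9.0000) / 1.9322 = 2.8465.
Step 5: Two-sided p-value via normal approximation = 2*(1 - Phi(|z|)) = 0.004420.
Step 6: alpha = 0.1. reject H0.

R = 15, z = 2.8465, p = 0.004420, reject H0.


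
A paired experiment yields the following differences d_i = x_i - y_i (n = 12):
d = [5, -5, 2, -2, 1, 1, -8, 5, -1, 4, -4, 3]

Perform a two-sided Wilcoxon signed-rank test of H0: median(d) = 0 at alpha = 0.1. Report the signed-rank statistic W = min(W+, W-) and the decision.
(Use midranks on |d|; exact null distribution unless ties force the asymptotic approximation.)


Step 1: Drop any zero differences (none here) and take |d_i|.
|d| = [5, 5, 2, 2, 1, 1, 8, 5, 1, 4, 4, 3]
Step 2: Midrank |d_i| (ties get averaged ranks).
ranks: |5|->10, |5|->10, |2|->4.5, |2|->4.5, |1|->2, |1|->2, |8|->12, |5|->10, |1|->2, |4|->7.5, |4|->7.5, |3|->6
Step 3: Attach original signs; sum ranks with positive sign and with negative sign.
W+ = 10 + 4.5 + 2 + 2 + 10 + 7.5 + 6 = 42
W- = 10 + 4.5 + 12 + 2 + 7.5 = 36
(Check: W+ + W- = 78 should equal n(n+1)/2 = 78.)
Step 4: Test statistic W = min(W+, W-) = 36.
Step 5: Ties in |d|, so use the tie-corrected normal approximation.
        E[W] = n(n+1)/4 = 12*13/4 = 39.
        Tie groups: |d|=1 (t=3), |d|=2 (t=2), |d|=4 (t=2), |d|=5 (t=3); sum(t^3 - t) = 60.
        Var[W] = n(n+1)(2n+1)/24 - sum(t^3-t)/48 = 3900/24 - 60/48 = 161.25.
        z = (W - E[W]) / sqrt(Var[W]) = (36 - 39) / 12.6984 = -0.2362.
        Two-sided p = 2*Phi(z) = 0.813239.
Step 6: alpha = 0.1. fail to reject H0.

W+ = 42, W- = 36, W = min = 36, p = 0.813239, fail to reject H0.


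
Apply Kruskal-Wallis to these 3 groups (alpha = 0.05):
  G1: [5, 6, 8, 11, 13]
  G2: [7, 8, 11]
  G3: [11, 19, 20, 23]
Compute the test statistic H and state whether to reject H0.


Step 1: Combine all N = 12 observations and assign midranks.
sorted (value, group, rank): (5,G1,1), (6,G1,2), (7,G2,3), (8,G1,4.5), (8,G2,4.5), (11,G1,7), (11,G2,7), (11,G3,7), (13,G1,9), (19,G3,10), (20,G3,11), (23,G3,12)
Step 2: Sum ranks within each group.
R_1 = 23.5 (n_1 = 5)
R_2 = 14.5 (n_2 = 3)
R_3 = 40 (n_3 = 4)
Step 3: H = 12/(N(N+1)) * sum(R_i^2/n_i) - 3(N+1)
     = 12/(12*13) * (23.5^2/5 + 14.5^2/3 + 40^2/4) - 3*13
     = 0.076923 * 580.533 - 39
     = 5.656410.
Step 4: Ties present; correction factor C = 1 - 30/(12^3 - 12) = 0.982517. Corrected H = 5.656410 / 0.982517 = 5.757058.
Step 5: Under H0, H ~ chi^2(2); p-value = 0.056217.
Step 6: alpha = 0.05. fail to reject H0.

H = 5.7571, df = 2, p = 0.056217, fail to reject H0.


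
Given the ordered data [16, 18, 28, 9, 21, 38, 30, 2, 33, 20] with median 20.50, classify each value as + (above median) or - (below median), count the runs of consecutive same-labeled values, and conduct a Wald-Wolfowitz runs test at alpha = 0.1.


Step 1: Compute median = 20.50; label A = above, B = below.
Labels in order: BBABAAABAB  (n_A = 5, n_B = 5)
Step 2: Count runs R = 7.
Step 3: Under H0 (random ordering), E[R] = 2*n_A*n_B/(n_A+n_B) + 1 = 2*5*5/10 + 1 = 6.0000.
        Var[R] = 2*n_A*n_B*(2*n_A*n_B - n_A - n_B) / ((n_A+n_B)^2 * (n_A+n_B-1)) = 2000/900 = 2.2222.
        SD[R] = 1.4907.
Step 4: Continuity-corrected z = (R - 0.5 - E[R]) / SD[R] = (7 - 0.5 - 6.0000) / 1.4907 = 0.3354.
Step 5: Two-sided p-value via normal approximation = 2*(1 - Phi(|z|)) = 0.737316.
Step 6: alpha = 0.1. fail to reject H0.

R = 7, z = 0.3354, p = 0.737316, fail to reject H0.


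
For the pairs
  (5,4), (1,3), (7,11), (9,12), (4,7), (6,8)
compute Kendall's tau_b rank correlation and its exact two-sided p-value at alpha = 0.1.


Step 1: Enumerate the 15 unordered pairs (i,j) with i<j and classify each by sign(x_j-x_i) * sign(y_j-y_i).
  (1,2):dx=-4,dy=-1->C; (1,3):dx=+2,dy=+7->C; (1,4):dx=+4,dy=+8->C; (1,5):dx=-1,dy=+3->D
  (1,6):dx=+1,dy=+4->C; (2,3):dx=+6,dy=+8->C; (2,4):dx=+8,dy=+9->C; (2,5):dx=+3,dy=+4->C
  (2,6):dx=+5,dy=+5->C; (3,4):dx=+2,dy=+1->C; (3,5):dx=-3,dy=-4->C; (3,6):dx=-1,dy=-3->C
  (4,5):dx=-5,dy=-5->C; (4,6):dx=-3,dy=-4->C; (5,6):dx=+2,dy=+1->C
Step 2: C = 14, D = 1, total pairs = 15.
Step 3: tau = (C - D)/(n(n-1)/2) = (14 - 1)/15 = 0.866667.
Step 4: Exact two-sided p-value (enumerate n! = 720 permutations of y under H0): p = 0.016667.
Step 5: alpha = 0.1. reject H0.

tau_b = 0.8667 (C=14, D=1), p = 0.016667, reject H0.


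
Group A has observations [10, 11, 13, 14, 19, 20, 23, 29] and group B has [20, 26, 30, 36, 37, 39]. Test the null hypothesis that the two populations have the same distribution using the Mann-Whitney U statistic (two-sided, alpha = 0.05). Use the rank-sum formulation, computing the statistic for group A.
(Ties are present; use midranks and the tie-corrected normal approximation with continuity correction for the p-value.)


Step 1: Combine and sort all 14 observations; assign midranks.
sorted (value, group): (10,X), (11,X), (13,X), (14,X), (19,X), (20,X), (20,Y), (23,X), (26,Y), (29,X), (30,Y), (36,Y), (37,Y), (39,Y)
ranks: 10->1, 11->2, 13->3, 14->4, 19->5, 20->6.5, 20->6.5, 23->8, 26->9, 29->10, 30->11, 36->12, 37->13, 39->14
Step 2: Rank sum for X: R1 = 1 + 2 + 3 + 4 + 5 + 6.5 + 8 + 10 = 39.5.
Step 3: U_X = R1 - n1(n1+1)/2 = 39.5 - 8*9/2 = 39.5 - 36 = 3.5.
       U_Y = n1*n2 - U_X = 48 - 3.5 = 44.5.
Step 4: Ties are present, so use the tie-corrected normal approximation (with continuity correction) for the p-value.
Step 5: p-value = 0.009743; compare to alpha = 0.05. reject H0.

U_X = 3.5, p = 0.009743, reject H0 at alpha = 0.05.
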